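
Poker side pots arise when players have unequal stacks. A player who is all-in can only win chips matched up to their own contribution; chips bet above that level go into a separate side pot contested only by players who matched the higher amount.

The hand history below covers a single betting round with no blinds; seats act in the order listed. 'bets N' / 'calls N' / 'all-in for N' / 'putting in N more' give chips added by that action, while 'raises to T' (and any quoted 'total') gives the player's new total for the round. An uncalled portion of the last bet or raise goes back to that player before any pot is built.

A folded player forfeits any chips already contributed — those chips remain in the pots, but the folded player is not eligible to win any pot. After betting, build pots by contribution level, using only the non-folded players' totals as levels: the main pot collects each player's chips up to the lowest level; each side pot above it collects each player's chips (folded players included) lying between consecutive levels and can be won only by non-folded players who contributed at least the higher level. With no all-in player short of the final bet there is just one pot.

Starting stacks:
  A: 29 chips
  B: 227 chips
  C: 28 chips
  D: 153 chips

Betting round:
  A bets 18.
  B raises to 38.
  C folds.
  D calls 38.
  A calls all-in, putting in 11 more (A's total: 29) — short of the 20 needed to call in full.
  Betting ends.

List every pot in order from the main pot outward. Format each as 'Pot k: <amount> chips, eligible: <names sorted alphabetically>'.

Pot 1: 87 chips, eligible: A, B, D
Pot 2: 18 chips, eligible: B, D

Derivation:
Contributions: A=29, B=38, D=38
Folded: C
Pot levels (distinct totals of non-folded players): 29, 38
Layer 1-29: 29 each from A, B, D = 29*3 = 87 chips; eligible A, B, D
Layer 30-38: 9 each from B, D = 9*2 = 18 chips; eligible B, D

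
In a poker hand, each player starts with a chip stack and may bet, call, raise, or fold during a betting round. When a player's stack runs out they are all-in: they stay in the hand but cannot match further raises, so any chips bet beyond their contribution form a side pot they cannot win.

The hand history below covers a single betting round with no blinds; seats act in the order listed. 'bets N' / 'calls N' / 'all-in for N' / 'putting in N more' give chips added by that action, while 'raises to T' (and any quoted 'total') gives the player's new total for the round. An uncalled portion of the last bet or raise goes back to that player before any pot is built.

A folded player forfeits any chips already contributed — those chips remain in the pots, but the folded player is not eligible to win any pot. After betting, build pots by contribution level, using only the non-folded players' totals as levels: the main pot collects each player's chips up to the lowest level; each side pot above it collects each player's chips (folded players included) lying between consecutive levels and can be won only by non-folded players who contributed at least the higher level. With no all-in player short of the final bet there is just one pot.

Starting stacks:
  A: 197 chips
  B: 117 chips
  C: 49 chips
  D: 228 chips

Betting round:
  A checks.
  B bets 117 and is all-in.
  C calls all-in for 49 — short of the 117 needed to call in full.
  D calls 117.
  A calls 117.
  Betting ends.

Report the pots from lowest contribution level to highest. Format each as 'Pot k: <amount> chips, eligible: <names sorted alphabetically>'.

Pot 1: 196 chips, eligible: A, B, C, D
Pot 2: 204 chips, eligible: A, B, D

Derivation:
Contributions: A=117, B=117, C=49, D=117
Pot levels (distinct totals of non-folded players): 49, 117
Layer 1-49: 49 each from A, B, C, D = 49*4 = 196 chips; eligible A, B, C, D
Layer 50-117: 68 each from A, B, D = 68*3 = 204 chips; eligible A, B, D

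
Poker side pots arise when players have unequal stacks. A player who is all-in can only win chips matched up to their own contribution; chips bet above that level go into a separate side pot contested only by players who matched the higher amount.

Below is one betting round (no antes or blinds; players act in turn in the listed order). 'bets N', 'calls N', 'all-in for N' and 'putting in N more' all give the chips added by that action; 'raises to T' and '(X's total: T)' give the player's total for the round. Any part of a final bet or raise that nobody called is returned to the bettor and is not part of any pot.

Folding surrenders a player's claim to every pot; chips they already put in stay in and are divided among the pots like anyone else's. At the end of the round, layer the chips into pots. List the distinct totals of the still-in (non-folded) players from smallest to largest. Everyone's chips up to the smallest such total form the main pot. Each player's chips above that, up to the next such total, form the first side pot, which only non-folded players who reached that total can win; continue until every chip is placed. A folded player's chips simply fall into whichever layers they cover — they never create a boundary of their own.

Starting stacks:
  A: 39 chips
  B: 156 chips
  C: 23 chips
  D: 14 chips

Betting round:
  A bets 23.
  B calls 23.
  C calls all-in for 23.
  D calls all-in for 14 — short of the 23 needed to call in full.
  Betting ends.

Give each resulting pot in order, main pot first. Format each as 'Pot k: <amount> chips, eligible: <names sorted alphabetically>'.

Contributions: A=23, B=23, C=23, D=14
Pot levels (distinct totals of non-folded players): 14, 23
Layer 1-14: 14 each from A, B, C, D = 14*4 = 56 chips; eligible A, B, C, D
Layer 15-23: 9 each from A, B, C = 9*3 = 27 chips; eligible A, B, C

Pot 1: 56 chips, eligible: A, B, C, D
Pot 2: 27 chips, eligible: A, B, C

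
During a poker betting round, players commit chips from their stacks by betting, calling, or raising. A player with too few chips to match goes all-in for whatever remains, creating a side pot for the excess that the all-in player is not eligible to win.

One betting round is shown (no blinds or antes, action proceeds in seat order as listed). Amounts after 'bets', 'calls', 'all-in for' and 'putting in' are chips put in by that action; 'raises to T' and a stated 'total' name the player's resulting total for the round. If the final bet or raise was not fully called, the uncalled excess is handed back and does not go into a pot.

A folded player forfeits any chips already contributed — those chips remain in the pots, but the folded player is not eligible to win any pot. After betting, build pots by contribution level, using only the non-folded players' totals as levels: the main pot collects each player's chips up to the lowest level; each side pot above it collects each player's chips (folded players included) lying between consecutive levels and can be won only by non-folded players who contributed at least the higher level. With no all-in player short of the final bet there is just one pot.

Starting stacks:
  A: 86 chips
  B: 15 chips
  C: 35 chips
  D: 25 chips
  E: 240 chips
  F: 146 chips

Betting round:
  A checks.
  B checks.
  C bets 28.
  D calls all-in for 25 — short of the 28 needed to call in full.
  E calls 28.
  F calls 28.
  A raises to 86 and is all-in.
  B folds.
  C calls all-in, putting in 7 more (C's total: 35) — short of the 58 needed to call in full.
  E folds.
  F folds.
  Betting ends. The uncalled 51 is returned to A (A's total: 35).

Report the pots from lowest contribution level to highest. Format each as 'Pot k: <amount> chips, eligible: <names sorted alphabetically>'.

Pot 1: 125 chips, eligible: A, C, D
Pot 2: 26 chips, eligible: A, C

Derivation:
Contributions (after 51 returned to A): A=35, C=35, D=25, E=28, F=28
Folded: B, E, F
Pot levels (distinct totals of non-folded players): 25, 35
Layer 1-25: 25 each from A, C, D, E, F = 25*5 = 125 chips; eligible A, C, D
Layer 26-35: A 10 + C 10 + E 3 + F 3 = 26 chips; eligible A, C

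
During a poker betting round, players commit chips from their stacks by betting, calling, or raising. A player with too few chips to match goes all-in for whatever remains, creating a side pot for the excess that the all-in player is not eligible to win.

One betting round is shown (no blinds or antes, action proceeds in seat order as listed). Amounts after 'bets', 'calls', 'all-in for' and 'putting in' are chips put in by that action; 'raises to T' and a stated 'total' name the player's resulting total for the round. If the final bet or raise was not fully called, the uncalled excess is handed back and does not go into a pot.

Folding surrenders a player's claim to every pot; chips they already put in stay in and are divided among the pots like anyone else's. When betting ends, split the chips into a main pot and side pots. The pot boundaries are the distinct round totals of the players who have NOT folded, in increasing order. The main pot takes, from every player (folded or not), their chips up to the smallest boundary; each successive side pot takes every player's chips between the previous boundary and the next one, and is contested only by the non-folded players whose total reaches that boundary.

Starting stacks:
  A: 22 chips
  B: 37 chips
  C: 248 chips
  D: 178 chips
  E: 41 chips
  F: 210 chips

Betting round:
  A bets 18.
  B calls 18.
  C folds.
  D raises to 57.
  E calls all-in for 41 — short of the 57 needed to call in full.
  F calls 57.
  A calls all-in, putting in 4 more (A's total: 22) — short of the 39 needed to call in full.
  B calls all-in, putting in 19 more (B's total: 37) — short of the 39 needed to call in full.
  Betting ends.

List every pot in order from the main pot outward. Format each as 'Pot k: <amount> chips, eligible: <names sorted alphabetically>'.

Pot 1: 110 chips, eligible: A, B, D, E, F
Pot 2: 60 chips, eligible: B, D, E, F
Pot 3: 12 chips, eligible: D, E, F
Pot 4: 32 chips, eligible: D, F

Derivation:
Contributions: A=22, B=37, D=57, E=41, F=57
Folded: C
Pot levels (distinct totals of non-folded players): 22, 37, 41, 57
Layer 1-22: 22 each from A, B, D, E, F = 22*5 = 110 chips; eligible A, B, D, E, F
Layer 23-37: 15 each from B, D, E, F = 15*4 = 60 chips; eligible B, D, E, F
Layer 38-41: 4 each from D, E, F = 4*3 = 12 chips; eligible D, E, F
Layer 42-57: 16 each from D, F = 16*2 = 32 chips; eligible D, F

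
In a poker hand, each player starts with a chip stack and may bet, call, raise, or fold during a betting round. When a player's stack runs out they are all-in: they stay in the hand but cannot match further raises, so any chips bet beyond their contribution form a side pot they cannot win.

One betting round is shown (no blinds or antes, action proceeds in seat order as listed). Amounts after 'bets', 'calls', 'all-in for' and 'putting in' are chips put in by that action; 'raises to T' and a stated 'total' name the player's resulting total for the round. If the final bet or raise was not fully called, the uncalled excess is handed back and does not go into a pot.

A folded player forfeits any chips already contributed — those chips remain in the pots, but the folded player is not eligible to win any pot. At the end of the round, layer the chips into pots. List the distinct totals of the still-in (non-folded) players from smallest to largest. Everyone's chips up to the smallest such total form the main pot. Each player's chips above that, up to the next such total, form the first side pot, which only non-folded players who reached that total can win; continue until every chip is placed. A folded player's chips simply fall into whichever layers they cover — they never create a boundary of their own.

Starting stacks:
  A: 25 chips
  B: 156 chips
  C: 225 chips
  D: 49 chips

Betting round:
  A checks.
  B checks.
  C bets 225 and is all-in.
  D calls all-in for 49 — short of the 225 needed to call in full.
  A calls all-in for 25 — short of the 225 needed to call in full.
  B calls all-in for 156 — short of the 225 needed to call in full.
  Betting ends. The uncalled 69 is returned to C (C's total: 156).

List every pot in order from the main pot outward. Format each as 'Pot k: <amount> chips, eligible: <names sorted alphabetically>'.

Pot 1: 100 chips, eligible: A, B, C, D
Pot 2: 72 chips, eligible: B, C, D
Pot 3: 214 chips, eligible: B, C

Derivation:
Contributions (after 69 returned to C): A=25, B=156, C=156, D=49
Pot levels (distinct totals of non-folded players): 25, 49, 156
Layer 1-25: 25 each from A, B, C, D = 25*4 = 100 chips; eligible A, B, C, D
Layer 26-49: 24 each from B, C, D = 24*3 = 72 chips; eligible B, C, D
Layer 50-156: 107 each from B, C = 107*2 = 214 chips; eligible B, C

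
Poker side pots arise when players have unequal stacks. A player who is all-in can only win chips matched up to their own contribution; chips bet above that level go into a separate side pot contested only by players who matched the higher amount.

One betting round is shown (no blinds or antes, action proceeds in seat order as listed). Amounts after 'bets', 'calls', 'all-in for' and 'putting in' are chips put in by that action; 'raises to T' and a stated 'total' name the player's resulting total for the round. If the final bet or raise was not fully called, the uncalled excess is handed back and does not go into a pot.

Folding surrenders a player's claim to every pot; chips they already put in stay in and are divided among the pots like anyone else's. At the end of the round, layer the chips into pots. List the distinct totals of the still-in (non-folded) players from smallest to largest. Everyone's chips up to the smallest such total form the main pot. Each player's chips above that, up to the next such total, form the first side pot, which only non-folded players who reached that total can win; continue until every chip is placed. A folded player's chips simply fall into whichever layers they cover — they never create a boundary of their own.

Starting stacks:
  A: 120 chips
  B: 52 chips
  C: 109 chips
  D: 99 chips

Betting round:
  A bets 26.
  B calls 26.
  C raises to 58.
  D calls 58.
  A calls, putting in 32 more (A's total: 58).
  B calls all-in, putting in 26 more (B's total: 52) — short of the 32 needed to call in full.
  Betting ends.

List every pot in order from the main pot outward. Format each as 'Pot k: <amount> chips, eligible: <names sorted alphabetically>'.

Pot 1: 208 chips, eligible: A, B, C, D
Pot 2: 18 chips, eligible: A, C, D

Derivation:
Contributions: A=58, B=52, C=58, D=58
Pot levels (distinct totals of non-folded players): 52, 58
Layer 1-52: 52 each from A, B, C, D = 52*4 = 208 chips; eligible A, B, C, D
Layer 53-58: 6 each from A, C, D = 6*3 = 18 chips; eligible A, C, D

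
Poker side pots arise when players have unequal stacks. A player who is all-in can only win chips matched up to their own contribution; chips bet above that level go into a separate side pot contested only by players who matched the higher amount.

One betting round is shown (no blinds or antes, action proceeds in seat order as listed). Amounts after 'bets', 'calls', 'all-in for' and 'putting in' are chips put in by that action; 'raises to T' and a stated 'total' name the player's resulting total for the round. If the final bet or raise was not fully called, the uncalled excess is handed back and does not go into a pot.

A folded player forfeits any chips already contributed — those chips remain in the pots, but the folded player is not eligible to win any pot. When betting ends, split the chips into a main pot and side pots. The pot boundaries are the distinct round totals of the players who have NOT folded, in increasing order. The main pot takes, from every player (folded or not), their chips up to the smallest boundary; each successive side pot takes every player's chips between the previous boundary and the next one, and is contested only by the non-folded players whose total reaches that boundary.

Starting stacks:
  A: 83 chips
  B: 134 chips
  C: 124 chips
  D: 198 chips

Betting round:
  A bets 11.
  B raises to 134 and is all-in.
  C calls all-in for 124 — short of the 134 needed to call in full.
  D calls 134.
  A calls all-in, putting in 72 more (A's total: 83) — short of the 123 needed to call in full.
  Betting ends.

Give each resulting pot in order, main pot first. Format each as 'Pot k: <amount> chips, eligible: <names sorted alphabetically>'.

Pot 1: 332 chips, eligible: A, B, C, D
Pot 2: 123 chips, eligible: B, C, D
Pot 3: 20 chips, eligible: B, D

Derivation:
Contributions: A=83, B=134, C=124, D=134
Pot levels (distinct totals of non-folded players): 83, 124, 134
Layer 1-83: 83 each from A, B, C, D = 83*4 = 332 chips; eligible A, B, C, D
Layer 84-124: 41 each from B, C, D = 41*3 = 123 chips; eligible B, C, D
Layer 125-134: 10 each from B, D = 10*2 = 20 chips; eligible B, D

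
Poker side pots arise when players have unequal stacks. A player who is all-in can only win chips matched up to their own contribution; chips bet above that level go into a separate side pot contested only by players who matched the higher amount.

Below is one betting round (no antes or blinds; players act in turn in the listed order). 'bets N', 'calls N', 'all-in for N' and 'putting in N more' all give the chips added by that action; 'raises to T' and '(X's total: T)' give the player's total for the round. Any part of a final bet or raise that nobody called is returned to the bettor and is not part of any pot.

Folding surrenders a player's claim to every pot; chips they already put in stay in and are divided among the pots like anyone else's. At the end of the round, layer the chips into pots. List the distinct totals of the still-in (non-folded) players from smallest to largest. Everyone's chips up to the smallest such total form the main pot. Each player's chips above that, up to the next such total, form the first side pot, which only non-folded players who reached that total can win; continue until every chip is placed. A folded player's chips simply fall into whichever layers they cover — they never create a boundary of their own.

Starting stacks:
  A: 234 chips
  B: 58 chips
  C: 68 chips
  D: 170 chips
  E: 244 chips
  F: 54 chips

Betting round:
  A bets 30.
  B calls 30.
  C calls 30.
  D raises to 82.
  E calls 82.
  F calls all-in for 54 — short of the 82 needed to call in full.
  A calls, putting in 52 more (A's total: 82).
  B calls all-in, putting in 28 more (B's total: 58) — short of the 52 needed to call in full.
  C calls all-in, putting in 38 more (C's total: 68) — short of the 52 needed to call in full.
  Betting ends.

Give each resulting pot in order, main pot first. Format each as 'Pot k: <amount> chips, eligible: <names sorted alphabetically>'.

Pot 1: 324 chips, eligible: A, B, C, D, E, F
Pot 2: 20 chips, eligible: A, B, C, D, E
Pot 3: 40 chips, eligible: A, C, D, E
Pot 4: 42 chips, eligible: A, D, E

Derivation:
Contributions: A=82, B=58, C=68, D=82, E=82, F=54
Pot levels (distinct totals of non-folded players): 54, 58, 68, 82
Layer 1-54: 54 each from A, B, C, D, E, F = 54*6 = 324 chips; eligible A, B, C, D, E, F
Layer 55-58: 4 each from A, B, C, D, E = 4*5 = 20 chips; eligible A, B, C, D, E
Layer 59-68: 10 each from A, C, D, E = 10*4 = 40 chips; eligible A, C, D, E
Layer 69-82: 14 each from A, D, E = 14*3 = 42 chips; eligible A, D, E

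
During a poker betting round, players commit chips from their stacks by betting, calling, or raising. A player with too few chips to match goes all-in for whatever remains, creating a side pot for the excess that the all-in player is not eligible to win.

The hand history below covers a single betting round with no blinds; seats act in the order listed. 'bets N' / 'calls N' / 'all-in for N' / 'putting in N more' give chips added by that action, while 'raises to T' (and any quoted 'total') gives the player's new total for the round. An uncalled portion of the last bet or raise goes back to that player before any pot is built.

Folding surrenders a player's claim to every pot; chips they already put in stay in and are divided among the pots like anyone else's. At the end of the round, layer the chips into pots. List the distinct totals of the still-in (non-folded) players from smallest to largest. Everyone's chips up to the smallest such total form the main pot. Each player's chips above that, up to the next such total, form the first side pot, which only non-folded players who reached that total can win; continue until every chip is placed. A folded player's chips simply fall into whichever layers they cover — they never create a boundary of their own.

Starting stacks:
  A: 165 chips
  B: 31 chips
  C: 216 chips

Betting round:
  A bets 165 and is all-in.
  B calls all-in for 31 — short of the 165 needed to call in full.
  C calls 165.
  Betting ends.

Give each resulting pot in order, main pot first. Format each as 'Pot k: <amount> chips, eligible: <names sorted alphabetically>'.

Pot 1: 93 chips, eligible: A, B, C
Pot 2: 268 chips, eligible: A, C

Derivation:
Contributions: A=165, B=31, C=165
Pot levels (distinct totals of non-folded players): 31, 165
Layer 1-31: 31 each from A, B, C = 31*3 = 93 chips; eligible A, B, C
Layer 32-165: 134 each from A, C = 134*2 = 268 chips; eligible A, C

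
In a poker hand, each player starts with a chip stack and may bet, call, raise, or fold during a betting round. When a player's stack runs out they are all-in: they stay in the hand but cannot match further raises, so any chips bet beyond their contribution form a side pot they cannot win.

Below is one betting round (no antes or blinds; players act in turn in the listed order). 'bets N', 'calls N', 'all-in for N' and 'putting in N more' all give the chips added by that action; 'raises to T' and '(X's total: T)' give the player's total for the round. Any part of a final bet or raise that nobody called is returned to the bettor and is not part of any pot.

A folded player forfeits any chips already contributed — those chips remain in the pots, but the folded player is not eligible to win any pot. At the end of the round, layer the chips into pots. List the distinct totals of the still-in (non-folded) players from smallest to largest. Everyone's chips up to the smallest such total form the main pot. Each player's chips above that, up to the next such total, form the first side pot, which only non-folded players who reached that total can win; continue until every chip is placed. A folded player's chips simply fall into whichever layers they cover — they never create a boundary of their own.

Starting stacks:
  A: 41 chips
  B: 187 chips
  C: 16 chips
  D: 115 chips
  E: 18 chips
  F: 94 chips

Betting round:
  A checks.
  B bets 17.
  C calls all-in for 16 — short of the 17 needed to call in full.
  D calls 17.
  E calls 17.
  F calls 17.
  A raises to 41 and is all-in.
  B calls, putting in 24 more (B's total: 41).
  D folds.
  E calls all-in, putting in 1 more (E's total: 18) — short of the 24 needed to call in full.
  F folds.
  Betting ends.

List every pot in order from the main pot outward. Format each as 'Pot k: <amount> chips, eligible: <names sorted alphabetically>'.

Contributions: A=41, B=41, C=16, D=17, E=18, F=17
Folded: D, F
Pot levels (distinct totals of non-folded players): 16, 18, 41
Layer 1-16: 16 each from A, B, C, D, E, F = 16*6 = 96 chips; eligible A, B, C, E
Layer 17-18: A 2 + B 2 + D 1 + E 2 + F 1 = 8 chips; eligible A, B, E
Layer 19-41: 23 each from A, B = 23*2 = 46 chips; eligible A, B

Pot 1: 96 chips, eligible: A, B, C, E
Pot 2: 8 chips, eligible: A, B, E
Pot 3: 46 chips, eligible: A, B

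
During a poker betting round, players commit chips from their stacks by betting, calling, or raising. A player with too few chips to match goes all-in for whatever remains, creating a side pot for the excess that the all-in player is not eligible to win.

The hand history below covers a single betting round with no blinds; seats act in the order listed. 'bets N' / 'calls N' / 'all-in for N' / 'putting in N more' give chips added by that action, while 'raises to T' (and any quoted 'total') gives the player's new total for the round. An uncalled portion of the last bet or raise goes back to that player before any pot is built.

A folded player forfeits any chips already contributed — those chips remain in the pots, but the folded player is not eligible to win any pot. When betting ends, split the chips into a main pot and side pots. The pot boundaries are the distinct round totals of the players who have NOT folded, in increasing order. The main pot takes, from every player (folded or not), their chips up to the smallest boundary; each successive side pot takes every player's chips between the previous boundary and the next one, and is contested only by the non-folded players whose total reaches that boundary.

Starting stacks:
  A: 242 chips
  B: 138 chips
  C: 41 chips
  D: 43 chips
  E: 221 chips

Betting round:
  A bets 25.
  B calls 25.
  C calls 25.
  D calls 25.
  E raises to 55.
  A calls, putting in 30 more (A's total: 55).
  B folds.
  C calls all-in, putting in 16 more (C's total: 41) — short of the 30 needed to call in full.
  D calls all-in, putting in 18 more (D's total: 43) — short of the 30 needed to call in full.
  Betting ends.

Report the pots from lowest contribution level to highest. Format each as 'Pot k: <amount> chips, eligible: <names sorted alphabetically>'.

Pot 1: 189 chips, eligible: A, C, D, E
Pot 2: 6 chips, eligible: A, D, E
Pot 3: 24 chips, eligible: A, E

Derivation:
Contributions: A=55, B=25, C=41, D=43, E=55
Folded: B
Pot levels (distinct totals of non-folded players): 41, 43, 55
Layer 1-41: A 41 + B 25 + C 41 + D 41 + E 41 = 189 chips; eligible A, C, D, E
Layer 42-43: 2 each from A, D, E = 2*3 = 6 chips; eligible A, D, E
Layer 44-55: 12 each from A, E = 12*2 = 24 chips; eligible A, E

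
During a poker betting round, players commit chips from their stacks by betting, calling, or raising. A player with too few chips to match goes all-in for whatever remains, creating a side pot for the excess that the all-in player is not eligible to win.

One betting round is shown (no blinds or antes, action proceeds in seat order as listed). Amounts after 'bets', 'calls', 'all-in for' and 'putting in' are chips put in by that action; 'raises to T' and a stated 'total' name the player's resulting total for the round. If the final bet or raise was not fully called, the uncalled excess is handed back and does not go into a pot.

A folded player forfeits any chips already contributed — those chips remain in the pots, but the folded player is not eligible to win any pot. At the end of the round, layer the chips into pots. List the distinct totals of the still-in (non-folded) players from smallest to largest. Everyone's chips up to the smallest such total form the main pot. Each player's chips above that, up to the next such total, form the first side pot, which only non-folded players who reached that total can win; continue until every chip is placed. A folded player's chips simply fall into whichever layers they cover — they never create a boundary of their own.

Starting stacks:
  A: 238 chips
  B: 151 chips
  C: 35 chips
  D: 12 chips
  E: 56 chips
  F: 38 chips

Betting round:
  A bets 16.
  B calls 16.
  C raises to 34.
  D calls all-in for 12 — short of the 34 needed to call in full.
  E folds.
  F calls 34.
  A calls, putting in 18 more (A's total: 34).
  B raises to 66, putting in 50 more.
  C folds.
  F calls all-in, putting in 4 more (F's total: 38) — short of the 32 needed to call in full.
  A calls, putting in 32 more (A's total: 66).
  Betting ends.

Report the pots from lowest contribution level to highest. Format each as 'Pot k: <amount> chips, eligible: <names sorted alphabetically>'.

Pot 1: 60 chips, eligible: A, B, D, F
Pot 2: 100 chips, eligible: A, B, F
Pot 3: 56 chips, eligible: A, B

Derivation:
Contributions: A=66, B=66, C=34, D=12, F=38
Folded: C, E
Pot levels (distinct totals of non-folded players): 12, 38, 66
Layer 1-12: 12 each from A, B, C, D, F = 12*5 = 60 chips; eligible A, B, D, F
Layer 13-38: A 26 + B 26 + C 22 + F 26 = 100 chips; eligible A, B, F
Layer 39-66: 28 each from A, B = 28*2 = 56 chips; eligible A, B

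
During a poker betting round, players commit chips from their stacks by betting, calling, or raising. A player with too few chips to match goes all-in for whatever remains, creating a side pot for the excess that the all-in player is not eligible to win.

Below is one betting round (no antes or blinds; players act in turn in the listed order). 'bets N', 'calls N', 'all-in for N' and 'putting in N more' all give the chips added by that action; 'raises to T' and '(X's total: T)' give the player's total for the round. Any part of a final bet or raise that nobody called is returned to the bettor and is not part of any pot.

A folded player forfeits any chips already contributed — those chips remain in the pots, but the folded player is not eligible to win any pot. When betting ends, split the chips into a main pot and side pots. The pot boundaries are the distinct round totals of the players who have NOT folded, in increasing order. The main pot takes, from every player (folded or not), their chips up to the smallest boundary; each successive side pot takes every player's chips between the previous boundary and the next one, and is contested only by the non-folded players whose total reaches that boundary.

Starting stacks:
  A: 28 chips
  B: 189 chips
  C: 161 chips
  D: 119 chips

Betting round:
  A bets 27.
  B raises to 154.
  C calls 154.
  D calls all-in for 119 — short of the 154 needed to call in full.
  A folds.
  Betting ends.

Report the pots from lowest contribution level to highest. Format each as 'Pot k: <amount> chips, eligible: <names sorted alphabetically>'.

Pot 1: 384 chips, eligible: B, C, D
Pot 2: 70 chips, eligible: B, C

Derivation:
Contributions: A=27, B=154, C=154, D=119
Folded: A
Pot levels (distinct totals of non-folded players): 119, 154
Layer 1-119: A 27 + B 119 + C 119 + D 119 = 384 chips; eligible B, C, D
Layer 120-154: 35 each from B, C = 35*2 = 70 chips; eligible B, C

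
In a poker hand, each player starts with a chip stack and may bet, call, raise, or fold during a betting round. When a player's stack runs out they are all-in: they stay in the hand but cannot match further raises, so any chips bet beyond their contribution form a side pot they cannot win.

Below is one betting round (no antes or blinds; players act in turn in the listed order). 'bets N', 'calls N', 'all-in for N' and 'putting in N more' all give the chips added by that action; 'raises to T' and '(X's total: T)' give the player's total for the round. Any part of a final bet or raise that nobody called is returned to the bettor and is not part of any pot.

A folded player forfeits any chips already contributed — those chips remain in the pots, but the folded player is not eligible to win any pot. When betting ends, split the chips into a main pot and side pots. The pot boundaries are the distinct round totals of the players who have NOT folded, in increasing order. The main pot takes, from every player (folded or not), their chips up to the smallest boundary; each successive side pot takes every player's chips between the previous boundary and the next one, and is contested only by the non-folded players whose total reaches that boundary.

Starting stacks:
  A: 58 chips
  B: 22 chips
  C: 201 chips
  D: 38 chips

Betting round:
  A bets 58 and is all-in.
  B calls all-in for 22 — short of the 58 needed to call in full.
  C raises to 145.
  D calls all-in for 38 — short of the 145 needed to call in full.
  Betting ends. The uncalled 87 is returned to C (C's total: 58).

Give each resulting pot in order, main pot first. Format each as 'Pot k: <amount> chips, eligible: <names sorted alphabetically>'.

Pot 1: 88 chips, eligible: A, B, C, D
Pot 2: 48 chips, eligible: A, C, D
Pot 3: 40 chips, eligible: A, C

Derivation:
Contributions (after 87 returned to C): A=58, B=22, C=58, D=38
Pot levels (distinct totals of non-folded players): 22, 38, 58
Layer 1-22: 22 each from A, B, C, D = 22*4 = 88 chips; eligible A, B, C, D
Layer 23-38: 16 each from A, C, D = 16*3 = 48 chips; eligible A, C, D
Layer 39-58: 20 each from A, C = 20*2 = 40 chips; eligible A, C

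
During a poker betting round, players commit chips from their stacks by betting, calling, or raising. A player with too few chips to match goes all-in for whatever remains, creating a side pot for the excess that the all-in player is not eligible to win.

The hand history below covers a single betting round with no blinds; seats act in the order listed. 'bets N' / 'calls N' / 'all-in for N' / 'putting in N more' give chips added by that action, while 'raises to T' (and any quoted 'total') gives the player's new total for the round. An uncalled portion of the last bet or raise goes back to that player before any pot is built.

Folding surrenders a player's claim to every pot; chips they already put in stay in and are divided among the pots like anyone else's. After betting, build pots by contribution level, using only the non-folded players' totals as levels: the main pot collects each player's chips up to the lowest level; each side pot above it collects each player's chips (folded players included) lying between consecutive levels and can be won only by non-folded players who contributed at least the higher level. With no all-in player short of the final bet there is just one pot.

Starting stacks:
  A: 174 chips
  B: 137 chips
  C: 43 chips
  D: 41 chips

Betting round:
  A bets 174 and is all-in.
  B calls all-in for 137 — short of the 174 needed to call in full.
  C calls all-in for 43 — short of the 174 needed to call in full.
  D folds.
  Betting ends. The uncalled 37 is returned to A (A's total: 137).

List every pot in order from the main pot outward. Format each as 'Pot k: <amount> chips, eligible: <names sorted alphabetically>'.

Contributions (after 37 returned to A): A=137, B=137, C=43
Folded: D
Pot levels (distinct totals of non-folded players): 43, 137
Layer 1-43: 43 each from A, B, C = 43*3 = 129 chips; eligible A, B, C
Layer 44-137: 94 each from A, B = 94*2 = 188 chips; eligible A, B

Pot 1: 129 chips, eligible: A, B, C
Pot 2: 188 chips, eligible: A, B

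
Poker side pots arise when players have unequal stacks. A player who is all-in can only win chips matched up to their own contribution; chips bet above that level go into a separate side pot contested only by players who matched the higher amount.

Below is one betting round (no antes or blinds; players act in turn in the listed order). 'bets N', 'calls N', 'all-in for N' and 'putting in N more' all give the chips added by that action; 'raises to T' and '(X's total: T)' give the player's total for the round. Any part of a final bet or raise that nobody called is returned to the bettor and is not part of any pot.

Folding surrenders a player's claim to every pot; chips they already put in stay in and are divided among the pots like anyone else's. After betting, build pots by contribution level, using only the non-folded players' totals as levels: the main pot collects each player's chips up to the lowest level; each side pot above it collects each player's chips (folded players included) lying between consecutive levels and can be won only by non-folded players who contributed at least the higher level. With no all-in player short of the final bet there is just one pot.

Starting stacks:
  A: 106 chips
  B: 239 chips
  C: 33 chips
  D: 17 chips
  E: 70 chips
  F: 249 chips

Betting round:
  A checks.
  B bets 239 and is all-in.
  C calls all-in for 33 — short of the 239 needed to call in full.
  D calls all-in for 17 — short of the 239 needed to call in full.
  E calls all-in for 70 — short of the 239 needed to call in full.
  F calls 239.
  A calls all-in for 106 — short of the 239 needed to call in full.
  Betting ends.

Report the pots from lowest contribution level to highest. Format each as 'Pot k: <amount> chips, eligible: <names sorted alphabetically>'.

Contributions: A=106, B=239, C=33, D=17, E=70, F=239
Pot levels (distinct totals of non-folded players): 17, 33, 70, 106, 239
Layer 1-17: 17 each from A, B, C, D, E, F = 17*6 = 102 chips; eligible A, B, C, D, E, F
Layer 18-33: 16 each from A, B, C, E, F = 16*5 = 80 chips; eligible A, B, C, E, F
Layer 34-70: 37 each from A, B, E, F = 37*4 = 148 chips; eligible A, B, E, F
Layer 71-106: 36 each from A, B, F = 36*3 = 108 chips; eligible A, B, F
Layer 107-239: 133 each from B, F = 133*2 = 266 chips; eligible B, F

Pot 1: 102 chips, eligible: A, B, C, D, E, F
Pot 2: 80 chips, eligible: A, B, C, E, F
Pot 3: 148 chips, eligible: A, B, E, F
Pot 4: 108 chips, eligible: A, B, F
Pot 5: 266 chips, eligible: B, F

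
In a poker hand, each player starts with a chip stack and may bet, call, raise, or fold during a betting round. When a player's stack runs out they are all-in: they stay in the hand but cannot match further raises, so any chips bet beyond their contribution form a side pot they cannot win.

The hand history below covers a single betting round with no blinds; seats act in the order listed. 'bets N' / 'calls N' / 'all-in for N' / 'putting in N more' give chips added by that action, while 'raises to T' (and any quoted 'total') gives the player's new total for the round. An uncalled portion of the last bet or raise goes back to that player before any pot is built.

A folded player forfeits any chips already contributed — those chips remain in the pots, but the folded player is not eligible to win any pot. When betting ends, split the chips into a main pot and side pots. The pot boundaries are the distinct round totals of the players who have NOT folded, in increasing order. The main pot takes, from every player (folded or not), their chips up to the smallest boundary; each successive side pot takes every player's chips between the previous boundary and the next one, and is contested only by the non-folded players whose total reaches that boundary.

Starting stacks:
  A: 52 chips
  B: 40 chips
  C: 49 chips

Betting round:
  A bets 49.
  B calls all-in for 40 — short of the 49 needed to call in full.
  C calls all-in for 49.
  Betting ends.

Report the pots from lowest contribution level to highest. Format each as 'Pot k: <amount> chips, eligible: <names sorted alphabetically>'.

Pot 1: 120 chips, eligible: A, B, C
Pot 2: 18 chips, eligible: A, C

Derivation:
Contributions: A=49, B=40, C=49
Pot levels (distinct totals of non-folded players): 40, 49
Layer 1-40: 40 each from A, B, C = 40*3 = 120 chips; eligible A, B, C
Layer 41-49: 9 each from A, C = 9*2 = 18 chips; eligible A, C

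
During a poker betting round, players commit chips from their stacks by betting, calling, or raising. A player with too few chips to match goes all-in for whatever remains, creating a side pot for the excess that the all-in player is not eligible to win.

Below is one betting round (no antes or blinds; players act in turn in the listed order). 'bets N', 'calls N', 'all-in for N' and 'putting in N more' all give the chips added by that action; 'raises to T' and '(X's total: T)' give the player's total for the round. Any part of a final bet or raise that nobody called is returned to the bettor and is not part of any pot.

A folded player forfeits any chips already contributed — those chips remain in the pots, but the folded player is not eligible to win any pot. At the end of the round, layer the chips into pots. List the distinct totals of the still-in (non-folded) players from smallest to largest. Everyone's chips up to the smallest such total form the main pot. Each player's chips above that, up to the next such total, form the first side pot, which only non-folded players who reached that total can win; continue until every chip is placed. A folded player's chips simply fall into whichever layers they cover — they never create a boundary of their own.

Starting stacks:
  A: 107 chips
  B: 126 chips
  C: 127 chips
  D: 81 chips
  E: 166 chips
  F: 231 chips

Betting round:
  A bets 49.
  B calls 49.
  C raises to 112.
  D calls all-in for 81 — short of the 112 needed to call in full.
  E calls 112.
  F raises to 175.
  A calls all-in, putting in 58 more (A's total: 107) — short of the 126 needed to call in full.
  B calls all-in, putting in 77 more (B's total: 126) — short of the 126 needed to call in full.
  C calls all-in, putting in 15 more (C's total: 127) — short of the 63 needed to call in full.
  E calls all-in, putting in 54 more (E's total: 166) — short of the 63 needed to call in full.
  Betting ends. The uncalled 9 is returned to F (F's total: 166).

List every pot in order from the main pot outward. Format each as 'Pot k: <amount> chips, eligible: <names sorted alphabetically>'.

Contributions (after 9 returned to F): A=107, B=126, C=127, D=81, E=166, F=166
Pot levels (distinct totals of non-folded players): 81, 107, 126, 127, 166
Layer 1-81: 81 each from A, B, C, D, E, F = 81*6 = 486 chips; eligible A, B, C, D, E, F
Layer 82-107: 26 each from A, B, C, E, F = 26*5 = 130 chips; eligible A, B, C, E, F
Layer 108-126: 19 each from B, C, E, F = 19*4 = 76 chips; eligible B, C, E, F
Layer 127-127: 1 each from C, E, F = 1*3 = 3 chips; eligible C, E, F
Layer 128-166: 39 each from E, F = 39*2 = 78 chips; eligible E, F

Pot 1: 486 chips, eligible: A, B, C, D, E, F
Pot 2: 130 chips, eligible: A, B, C, E, F
Pot 3: 76 chips, eligible: B, C, E, F
Pot 4: 3 chips, eligible: C, E, F
Pot 5: 78 chips, eligible: E, F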